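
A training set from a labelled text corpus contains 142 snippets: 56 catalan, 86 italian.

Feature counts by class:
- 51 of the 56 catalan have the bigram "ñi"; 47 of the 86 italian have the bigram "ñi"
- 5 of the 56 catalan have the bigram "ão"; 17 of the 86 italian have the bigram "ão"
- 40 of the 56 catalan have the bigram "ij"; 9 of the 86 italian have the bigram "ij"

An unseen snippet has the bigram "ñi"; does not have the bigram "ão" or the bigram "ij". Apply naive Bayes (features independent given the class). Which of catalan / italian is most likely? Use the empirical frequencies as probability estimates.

catalan: (56/142) × (51/56) × (51/56) × (16/56) ≈ 0.0934536
italian: (86/142) × (47/86) × (69/86) × (77/86) ≈ 0.237767
Highest score → italian.

italian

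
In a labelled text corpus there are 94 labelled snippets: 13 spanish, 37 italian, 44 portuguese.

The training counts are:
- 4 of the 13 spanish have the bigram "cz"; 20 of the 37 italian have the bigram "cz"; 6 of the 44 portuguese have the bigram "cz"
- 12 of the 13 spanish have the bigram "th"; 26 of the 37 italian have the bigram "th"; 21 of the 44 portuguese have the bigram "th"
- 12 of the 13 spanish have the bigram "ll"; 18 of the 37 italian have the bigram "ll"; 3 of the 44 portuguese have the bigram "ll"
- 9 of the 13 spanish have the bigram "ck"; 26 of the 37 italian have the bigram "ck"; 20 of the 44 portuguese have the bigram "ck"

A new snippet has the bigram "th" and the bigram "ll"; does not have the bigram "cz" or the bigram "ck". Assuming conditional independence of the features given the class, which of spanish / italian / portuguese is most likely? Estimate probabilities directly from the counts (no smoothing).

spanish

spanish: (13/94) × (9/13) × (12/13) × (12/13) × (4/13) ≈ 0.0251019
italian: (37/94) × (17/37) × (26/37) × (18/37) × (11/37) ≈ 0.0183804
portuguese: (44/94) × (38/44) × (21/44) × (3/44) × (24/44) ≈ 0.00717546
Highest score → spanish.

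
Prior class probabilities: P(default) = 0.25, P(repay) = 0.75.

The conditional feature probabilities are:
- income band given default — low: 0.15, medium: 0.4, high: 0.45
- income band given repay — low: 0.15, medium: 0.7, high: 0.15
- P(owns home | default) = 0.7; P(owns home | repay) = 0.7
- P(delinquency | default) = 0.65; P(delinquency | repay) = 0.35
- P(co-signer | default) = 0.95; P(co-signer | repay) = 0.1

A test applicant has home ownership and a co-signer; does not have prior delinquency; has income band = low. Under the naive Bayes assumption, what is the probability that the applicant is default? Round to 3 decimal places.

default: 0.25 × 0.15 × 0.7 × (1−0.65) × 0.95 = 0.008728125
repay: 0.75 × 0.15 × 0.7 × (1−0.35) × 0.1 = 0.00511875
P(default | x) = 0.008728125 / 0.013846875 ≈ 0.630

0.630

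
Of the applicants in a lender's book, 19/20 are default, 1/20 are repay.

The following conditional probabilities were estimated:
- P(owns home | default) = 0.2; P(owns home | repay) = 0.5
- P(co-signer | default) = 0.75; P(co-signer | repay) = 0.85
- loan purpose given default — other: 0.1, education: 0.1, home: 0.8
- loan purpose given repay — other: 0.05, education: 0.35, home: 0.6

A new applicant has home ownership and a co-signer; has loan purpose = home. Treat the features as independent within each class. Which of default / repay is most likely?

default

default: 0.95 × 0.2 × 0.75 × 0.8 = 0.114
repay: 0.05 × 0.5 × 0.85 × 0.6 = 0.01275
Highest score → default.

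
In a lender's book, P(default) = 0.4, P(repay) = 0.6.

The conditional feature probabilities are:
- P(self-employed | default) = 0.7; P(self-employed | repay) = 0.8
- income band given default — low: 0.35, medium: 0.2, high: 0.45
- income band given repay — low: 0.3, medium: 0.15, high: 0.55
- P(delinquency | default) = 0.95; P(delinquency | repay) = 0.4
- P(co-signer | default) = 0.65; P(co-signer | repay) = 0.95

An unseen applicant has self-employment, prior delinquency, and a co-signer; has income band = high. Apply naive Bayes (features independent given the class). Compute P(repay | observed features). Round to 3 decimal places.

default: 0.4 × 0.7 × 0.45 × 0.95 × 0.65 = 0.077805
repay: 0.6 × 0.8 × 0.55 × 0.4 × 0.95 = 0.10032
P(repay | x) = 0.10032 / 0.178125 ≈ 0.563

0.563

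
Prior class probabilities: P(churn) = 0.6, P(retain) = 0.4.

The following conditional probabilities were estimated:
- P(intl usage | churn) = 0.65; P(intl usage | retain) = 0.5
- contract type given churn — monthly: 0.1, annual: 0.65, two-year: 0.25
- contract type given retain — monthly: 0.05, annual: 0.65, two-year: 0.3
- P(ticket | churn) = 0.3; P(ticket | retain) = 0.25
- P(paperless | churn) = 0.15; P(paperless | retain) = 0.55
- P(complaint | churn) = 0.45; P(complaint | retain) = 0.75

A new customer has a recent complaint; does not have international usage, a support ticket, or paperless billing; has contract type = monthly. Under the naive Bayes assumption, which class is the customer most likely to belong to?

churn

churn: 0.6 × (1−0.65) × 0.1 × (1−0.3) × (1−0.15) × 0.45 = 0.00562275
retain: 0.4 × (1−0.5) × 0.05 × (1−0.25) × (1−0.55) × 0.75 = 0.00253125
Highest score → churn.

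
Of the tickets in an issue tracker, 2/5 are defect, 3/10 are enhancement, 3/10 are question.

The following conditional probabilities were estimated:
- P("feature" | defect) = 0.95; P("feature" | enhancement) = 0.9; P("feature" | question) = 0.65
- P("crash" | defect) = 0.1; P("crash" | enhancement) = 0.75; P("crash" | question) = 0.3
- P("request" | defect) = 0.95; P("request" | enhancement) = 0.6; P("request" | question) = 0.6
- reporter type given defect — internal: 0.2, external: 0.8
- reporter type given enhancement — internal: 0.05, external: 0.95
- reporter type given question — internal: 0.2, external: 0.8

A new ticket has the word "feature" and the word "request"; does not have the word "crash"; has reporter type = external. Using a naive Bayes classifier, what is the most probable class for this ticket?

defect: 0.4 × 0.95 × (1−0.1) × 0.95 × 0.8 = 0.25992
enhancement: 0.3 × 0.9 × (1−0.75) × 0.6 × 0.95 = 0.038475
question: 0.3 × 0.65 × (1−0.3) × 0.6 × 0.8 = 0.06552
Highest score → defect.

defect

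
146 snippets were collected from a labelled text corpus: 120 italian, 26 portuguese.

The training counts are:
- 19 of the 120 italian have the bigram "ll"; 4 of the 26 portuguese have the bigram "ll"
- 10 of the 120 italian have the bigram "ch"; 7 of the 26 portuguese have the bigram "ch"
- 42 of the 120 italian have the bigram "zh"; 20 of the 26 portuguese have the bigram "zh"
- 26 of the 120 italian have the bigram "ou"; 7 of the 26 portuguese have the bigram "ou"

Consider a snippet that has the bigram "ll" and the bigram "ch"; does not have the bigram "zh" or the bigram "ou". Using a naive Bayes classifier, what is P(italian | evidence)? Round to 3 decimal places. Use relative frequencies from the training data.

0.816

italian: (120/146) × (19/120) × (10/120) × (78/120) × (94/120) ≈ 0.00552178
portuguese: (26/146) × (4/26) × (7/26) × (6/26) × (19/26) ≈ 0.00124391
P(italian | x) = 0.00552178 / 0.00676569 ≈ 0.816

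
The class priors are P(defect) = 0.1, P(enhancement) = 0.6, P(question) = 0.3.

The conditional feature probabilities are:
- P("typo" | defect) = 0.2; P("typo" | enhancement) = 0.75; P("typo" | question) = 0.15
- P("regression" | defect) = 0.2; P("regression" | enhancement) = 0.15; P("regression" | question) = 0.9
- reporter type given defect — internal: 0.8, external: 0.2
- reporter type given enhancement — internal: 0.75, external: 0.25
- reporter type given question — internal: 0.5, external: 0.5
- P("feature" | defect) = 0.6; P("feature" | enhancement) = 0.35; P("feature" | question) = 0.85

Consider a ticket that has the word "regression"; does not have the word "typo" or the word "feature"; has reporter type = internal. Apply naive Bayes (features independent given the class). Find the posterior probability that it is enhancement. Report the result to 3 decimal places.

0.329

defect: 0.1 × (1−0.2) × 0.2 × 0.8 × (1−0.6) = 0.00512
enhancement: 0.6 × (1−0.75) × 0.15 × 0.75 × (1−0.35) = 0.01096875
question: 0.3 × (1−0.15) × 0.9 × 0.5 × (1−0.85) = 0.0172125
P(enhancement | x) = 0.01096875 / 0.03330125 ≈ 0.329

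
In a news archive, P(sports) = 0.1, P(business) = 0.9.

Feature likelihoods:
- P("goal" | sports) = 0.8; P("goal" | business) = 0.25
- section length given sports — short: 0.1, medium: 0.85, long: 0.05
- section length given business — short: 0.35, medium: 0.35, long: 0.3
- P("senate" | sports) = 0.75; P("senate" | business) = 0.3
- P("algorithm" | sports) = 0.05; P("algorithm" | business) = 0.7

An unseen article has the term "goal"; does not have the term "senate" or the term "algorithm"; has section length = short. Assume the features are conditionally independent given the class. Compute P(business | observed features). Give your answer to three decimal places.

sports: 0.1 × 0.8 × 0.1 × (1−0.75) × (1−0.05) = 0.0019
business: 0.9 × 0.25 × 0.35 × (1−0.3) × (1−0.7) = 0.0165375
P(business | x) = 0.0165375 / 0.0184375 ≈ 0.897

0.897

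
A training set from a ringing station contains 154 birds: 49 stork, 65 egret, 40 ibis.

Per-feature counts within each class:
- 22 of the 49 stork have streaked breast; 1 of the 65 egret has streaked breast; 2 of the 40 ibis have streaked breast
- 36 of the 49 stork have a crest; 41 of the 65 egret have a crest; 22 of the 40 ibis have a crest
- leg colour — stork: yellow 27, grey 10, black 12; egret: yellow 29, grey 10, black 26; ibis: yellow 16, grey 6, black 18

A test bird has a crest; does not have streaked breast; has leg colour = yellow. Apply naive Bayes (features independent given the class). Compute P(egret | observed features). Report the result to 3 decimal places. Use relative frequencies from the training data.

stork: (49/154) × (27/49) × (36/49) × (27/49) ≈ 0.0709769
egret: (65/154) × (64/65) × (41/65) × (29/65) ≈ 0.116954
ibis: (40/154) × (38/40) × (22/40) × (16/40) ≈ 0.0542857
P(egret | x) = 0.116954 / 0.2422166 ≈ 0.483

0.483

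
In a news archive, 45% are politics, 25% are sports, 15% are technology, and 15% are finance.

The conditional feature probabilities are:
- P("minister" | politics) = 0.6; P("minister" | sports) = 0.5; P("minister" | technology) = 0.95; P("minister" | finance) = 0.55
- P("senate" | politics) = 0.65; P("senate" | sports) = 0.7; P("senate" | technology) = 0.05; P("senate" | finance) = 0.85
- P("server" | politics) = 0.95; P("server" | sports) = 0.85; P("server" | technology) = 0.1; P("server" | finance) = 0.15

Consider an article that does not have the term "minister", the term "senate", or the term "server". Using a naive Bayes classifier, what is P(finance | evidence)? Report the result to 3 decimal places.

politics: 0.45 × (1−0.6) × (1−0.65) × (1−0.95) = 0.00315
sports: 0.25 × (1−0.5) × (1−0.7) × (1−0.85) = 0.005625
technology: 0.15 × (1−0.95) × (1−0.05) × (1−0.1) = 0.0064125
finance: 0.15 × (1−0.55) × (1−0.85) × (1−0.15) = 0.00860625
P(finance | x) = 0.00860625 / 0.02379375 ≈ 0.362

0.362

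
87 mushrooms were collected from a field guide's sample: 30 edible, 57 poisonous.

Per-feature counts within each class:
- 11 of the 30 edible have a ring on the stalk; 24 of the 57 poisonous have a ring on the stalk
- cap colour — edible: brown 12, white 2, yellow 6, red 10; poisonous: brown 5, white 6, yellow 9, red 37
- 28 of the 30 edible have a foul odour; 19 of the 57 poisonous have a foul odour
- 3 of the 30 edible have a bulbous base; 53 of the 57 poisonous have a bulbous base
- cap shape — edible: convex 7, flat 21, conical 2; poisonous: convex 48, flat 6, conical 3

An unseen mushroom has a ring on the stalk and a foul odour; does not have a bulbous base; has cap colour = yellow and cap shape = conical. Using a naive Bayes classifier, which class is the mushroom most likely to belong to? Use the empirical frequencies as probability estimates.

edible

edible: (30/87) × (11/30) × (6/30) × (28/30) × (27/30) × (2/30) ≈ 0.00141609
poisonous: (57/87) × (24/57) × (9/57) × (19/57) × (4/57) × (3/57) ≈ 0.0000536253
Highest score → edible.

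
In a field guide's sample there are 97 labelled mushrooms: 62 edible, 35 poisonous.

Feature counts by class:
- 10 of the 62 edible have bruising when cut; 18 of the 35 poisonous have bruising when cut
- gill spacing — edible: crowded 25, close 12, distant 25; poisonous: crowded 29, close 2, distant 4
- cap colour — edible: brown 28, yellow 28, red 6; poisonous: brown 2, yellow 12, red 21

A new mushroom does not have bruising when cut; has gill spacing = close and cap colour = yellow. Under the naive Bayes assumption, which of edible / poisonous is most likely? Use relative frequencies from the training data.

edible: (62/97) × (52/62) × (12/62) × (28/62) ≈ 0.0468584
poisonous: (35/97) × (17/35) × (2/35) × (12/35) ≈ 0.00343362
Highest score → edible.

edible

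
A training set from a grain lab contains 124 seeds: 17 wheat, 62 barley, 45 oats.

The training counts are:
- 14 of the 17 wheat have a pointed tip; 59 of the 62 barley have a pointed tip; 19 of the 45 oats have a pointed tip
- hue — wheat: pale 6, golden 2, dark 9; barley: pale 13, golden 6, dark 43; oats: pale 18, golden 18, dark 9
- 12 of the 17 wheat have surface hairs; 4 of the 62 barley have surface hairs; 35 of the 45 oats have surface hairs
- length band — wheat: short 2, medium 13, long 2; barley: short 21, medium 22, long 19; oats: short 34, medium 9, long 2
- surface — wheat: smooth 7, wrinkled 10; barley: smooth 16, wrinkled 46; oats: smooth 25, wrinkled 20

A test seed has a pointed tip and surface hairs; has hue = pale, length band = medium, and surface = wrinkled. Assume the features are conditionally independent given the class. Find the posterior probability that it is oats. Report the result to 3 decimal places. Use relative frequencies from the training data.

wheat: (17/124) × (14/17) × (6/17) × (12/17) × (13/17) × (10/17) ≈ 0.0126528
barley: (62/124) × (59/62) × (13/62) × (4/62) × (22/62) × (46/62) ≈ 0.00169452
oats: (45/124) × (19/45) × (18/45) × (35/45) × (9/45) × (20/45) ≈ 0.00423736
P(oats | x) = 0.00423736 / 0.01858468 ≈ 0.228

0.228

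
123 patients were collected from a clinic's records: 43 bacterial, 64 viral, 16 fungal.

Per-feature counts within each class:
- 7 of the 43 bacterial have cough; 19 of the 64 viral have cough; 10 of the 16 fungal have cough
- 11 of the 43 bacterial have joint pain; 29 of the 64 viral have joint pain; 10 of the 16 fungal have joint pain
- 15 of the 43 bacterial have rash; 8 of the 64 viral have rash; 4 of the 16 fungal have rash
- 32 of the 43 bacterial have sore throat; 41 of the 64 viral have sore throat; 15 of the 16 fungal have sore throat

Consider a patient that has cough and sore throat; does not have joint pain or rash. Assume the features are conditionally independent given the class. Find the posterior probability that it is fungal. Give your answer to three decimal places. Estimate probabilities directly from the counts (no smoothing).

bacterial: (43/123) × (7/43) × (32/43) × (28/43) × (32/43) ≈ 0.0205232
viral: (64/123) × (19/64) × (35/64) × (56/64) × (41/64) ≈ 0.0473531
fungal: (16/123) × (10/16) × (6/16) × (12/16) × (15/16) ≈ 0.0214367
P(fungal | x) = 0.0214367 / 0.089313 ≈ 0.240

0.240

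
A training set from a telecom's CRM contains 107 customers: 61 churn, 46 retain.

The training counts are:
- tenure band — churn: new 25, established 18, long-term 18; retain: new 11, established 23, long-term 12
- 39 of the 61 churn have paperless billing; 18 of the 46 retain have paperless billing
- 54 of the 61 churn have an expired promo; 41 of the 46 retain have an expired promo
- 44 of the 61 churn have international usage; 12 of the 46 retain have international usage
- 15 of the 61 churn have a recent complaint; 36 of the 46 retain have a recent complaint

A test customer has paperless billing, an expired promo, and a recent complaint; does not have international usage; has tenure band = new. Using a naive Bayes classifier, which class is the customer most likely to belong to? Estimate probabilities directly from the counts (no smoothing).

churn: (61/107) × (25/61) × (39/61) × (54/61) × (17/61) × (15/61) ≈ 0.00906224
retain: (46/107) × (11/46) × (18/46) × (41/46) × (34/46) × (36/46) ≈ 0.0207403
Highest score → retain.

retain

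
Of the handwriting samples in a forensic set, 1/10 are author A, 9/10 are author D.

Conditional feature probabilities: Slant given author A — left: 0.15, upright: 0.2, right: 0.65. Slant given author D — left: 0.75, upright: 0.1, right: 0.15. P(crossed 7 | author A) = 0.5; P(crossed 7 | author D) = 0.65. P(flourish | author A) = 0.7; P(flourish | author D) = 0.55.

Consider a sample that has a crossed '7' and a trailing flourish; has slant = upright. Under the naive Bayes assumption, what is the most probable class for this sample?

author D

author A: 0.1 × 0.2 × 0.5 × 0.7 = 0.007
author D: 0.9 × 0.1 × 0.65 × 0.55 = 0.032175
Highest score → author D.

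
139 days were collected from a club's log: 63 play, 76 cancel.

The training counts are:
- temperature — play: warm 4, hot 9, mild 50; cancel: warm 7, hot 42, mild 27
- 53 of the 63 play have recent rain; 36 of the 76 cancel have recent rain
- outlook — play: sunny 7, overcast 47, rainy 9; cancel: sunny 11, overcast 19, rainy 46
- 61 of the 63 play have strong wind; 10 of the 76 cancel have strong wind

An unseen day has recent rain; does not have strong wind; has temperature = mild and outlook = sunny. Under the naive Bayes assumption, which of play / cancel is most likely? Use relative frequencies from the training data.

play: (63/139) × (50/63) × (53/63) × (7/63) × (2/63) ≈ 0.00106743
cancel: (76/139) × (27/76) × (36/76) × (11/76) × (66/76) ≈ 0.011565
Highest score → cancel.

cancel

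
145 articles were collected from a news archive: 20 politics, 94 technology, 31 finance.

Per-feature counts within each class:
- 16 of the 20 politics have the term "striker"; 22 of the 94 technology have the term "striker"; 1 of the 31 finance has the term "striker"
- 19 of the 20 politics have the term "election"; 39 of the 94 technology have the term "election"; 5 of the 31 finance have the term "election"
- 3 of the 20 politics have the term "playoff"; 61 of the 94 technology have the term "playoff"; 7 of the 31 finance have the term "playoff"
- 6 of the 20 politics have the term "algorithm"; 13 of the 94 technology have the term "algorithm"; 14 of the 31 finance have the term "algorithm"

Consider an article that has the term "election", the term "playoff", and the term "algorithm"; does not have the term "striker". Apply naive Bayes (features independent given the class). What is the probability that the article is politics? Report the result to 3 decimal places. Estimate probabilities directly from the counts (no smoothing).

0.051

politics: (20/145) × (4/20) × (19/20) × (3/20) × (6/20) ≈ 0.00117931
technology: (94/145) × (72/94) × (39/94) × (61/94) × (13/94) ≈ 0.0184892
finance: (31/145) × (30/31) × (5/31) × (7/31) × (14/31) ≈ 0.00340302
P(politics | x) = 0.00117931 / 0.02307153 ≈ 0.051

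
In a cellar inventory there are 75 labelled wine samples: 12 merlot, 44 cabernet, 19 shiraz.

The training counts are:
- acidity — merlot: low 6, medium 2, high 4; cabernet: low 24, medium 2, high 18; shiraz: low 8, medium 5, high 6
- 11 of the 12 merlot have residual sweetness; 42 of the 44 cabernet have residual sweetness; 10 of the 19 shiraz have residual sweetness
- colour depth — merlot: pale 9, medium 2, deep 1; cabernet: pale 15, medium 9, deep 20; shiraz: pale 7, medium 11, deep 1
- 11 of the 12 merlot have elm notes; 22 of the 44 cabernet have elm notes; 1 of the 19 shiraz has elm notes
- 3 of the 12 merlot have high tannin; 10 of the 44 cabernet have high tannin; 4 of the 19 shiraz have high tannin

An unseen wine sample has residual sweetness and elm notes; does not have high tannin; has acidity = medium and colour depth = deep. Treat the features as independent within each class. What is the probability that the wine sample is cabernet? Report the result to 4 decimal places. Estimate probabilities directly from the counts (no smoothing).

0.7516

merlot: (12/75) × (2/12) × (11/12) × (1/12) × (11/12) × (9/12) ≈ 0.00140046
cabernet: (44/75) × (2/44) × (42/44) × (20/44) × (22/44) × (34/44) ≈ 0.00447032
shiraz: (19/75) × (5/19) × (10/19) × (1/19) × (1/19) × (15/19) ≈ 0.0000767336
P(cabernet | x) = 0.00447032 / 0.0059475136 ≈ 0.7516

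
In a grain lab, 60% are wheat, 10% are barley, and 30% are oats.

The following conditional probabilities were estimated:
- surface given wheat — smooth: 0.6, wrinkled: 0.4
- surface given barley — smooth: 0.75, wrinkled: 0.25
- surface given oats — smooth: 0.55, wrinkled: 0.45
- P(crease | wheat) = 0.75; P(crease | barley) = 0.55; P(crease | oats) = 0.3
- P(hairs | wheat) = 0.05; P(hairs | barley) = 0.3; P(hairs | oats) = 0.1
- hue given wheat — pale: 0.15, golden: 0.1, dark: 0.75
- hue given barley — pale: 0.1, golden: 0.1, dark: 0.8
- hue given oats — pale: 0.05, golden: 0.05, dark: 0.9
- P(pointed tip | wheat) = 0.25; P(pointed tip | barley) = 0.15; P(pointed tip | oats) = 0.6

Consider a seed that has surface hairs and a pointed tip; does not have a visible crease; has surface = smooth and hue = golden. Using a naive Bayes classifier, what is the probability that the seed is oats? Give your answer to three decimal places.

wheat: 0.6 × 0.6 × (1−0.75) × 0.05 × 0.1 × 0.25 = 0.0001125
barley: 0.1 × 0.75 × (1−0.55) × 0.3 × 0.1 × 0.15 = 0.000151875
oats: 0.3 × 0.55 × (1−0.3) × 0.1 × 0.05 × 0.6 = 0.0003465
P(oats | x) = 0.0003465 / 0.000610875 ≈ 0.567

0.567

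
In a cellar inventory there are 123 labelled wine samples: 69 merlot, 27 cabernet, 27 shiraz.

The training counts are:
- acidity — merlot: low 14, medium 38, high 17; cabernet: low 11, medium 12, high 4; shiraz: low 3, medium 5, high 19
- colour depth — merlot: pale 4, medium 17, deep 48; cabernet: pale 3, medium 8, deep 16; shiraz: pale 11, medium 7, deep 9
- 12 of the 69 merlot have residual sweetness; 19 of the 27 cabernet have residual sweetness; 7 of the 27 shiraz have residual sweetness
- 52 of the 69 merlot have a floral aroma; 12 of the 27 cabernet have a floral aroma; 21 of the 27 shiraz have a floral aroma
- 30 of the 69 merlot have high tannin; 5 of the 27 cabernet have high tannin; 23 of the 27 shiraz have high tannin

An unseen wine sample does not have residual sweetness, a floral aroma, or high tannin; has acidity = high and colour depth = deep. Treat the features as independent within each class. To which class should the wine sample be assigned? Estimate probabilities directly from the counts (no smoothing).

merlot: (69/123) × (17/69) × (48/69) × (57/69) × (17/69) × (39/69) ≈ 0.0110606
cabernet: (27/123) × (4/27) × (16/27) × (8/27) × (15/27) × (22/27) ≈ 0.00258478
shiraz: (27/123) × (19/27) × (9/27) × (20/27) × (6/27) × (4/27) ≈ 0.00125567
Highest score → merlot.

merlot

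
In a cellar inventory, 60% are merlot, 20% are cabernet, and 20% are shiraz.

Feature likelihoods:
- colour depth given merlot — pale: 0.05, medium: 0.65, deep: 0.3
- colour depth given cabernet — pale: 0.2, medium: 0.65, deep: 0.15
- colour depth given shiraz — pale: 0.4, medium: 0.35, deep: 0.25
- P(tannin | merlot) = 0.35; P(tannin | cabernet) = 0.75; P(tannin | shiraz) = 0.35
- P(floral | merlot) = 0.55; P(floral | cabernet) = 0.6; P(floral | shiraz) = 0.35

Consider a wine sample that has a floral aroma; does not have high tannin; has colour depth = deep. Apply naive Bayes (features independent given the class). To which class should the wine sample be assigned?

merlot: 0.6 × 0.3 × (1−0.35) × 0.55 = 0.06435
cabernet: 0.2 × 0.15 × (1−0.75) × 0.6 = 0.0045
shiraz: 0.2 × 0.25 × (1−0.35) × 0.35 = 0.011375
Highest score → merlot.

merlot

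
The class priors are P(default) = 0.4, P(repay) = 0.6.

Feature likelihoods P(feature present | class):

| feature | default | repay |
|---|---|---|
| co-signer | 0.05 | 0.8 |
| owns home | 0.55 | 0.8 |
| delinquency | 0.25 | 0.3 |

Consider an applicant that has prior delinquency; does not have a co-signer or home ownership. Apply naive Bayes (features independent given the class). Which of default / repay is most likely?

default: 0.4 × (1−0.05) × (1−0.55) × 0.25 = 0.04275
repay: 0.6 × (1−0.8) × (1−0.8) × 0.3 = 0.0072
Highest score → default.

default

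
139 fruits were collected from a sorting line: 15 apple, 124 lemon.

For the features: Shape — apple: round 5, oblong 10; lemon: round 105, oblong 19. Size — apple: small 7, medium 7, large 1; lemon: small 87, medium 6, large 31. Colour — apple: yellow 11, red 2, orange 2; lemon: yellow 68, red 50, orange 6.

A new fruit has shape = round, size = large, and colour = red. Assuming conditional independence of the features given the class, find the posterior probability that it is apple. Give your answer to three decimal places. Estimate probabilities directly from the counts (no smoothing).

0.004

apple: (15/139) × (5/15) × (1/15) × (2/15) ≈ 0.000319744
lemon: (124/139) × (105/124) × (31/124) × (50/124) ≈ 0.0761488
P(apple | x) = 0.000319744 / 0.076468544 ≈ 0.004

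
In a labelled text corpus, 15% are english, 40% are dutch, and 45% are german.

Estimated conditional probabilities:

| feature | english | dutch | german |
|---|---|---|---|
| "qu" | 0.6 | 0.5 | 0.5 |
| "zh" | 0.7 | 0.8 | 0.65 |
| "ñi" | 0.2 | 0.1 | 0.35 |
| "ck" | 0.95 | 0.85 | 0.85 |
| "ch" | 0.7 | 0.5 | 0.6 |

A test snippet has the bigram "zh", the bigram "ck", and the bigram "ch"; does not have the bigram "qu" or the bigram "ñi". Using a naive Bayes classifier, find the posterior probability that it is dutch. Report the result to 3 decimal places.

0.464

english: 0.15 × (1−0.6) × 0.7 × (1−0.2) × 0.95 × 0.7 = 0.022344
dutch: 0.4 × (1−0.5) × 0.8 × (1−0.1) × 0.85 × 0.5 = 0.0612
german: 0.45 × (1−0.5) × 0.65 × (1−0.35) × 0.85 × 0.6 = 0.048481875
P(dutch | x) = 0.0612 / 0.132025875 ≈ 0.464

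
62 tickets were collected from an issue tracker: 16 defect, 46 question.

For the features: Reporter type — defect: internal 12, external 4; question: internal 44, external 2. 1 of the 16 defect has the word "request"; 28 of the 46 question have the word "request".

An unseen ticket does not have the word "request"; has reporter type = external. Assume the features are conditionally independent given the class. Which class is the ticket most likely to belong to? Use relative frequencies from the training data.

defect: (16/62) × (4/16) × (15/16) ≈ 0.0604839
question: (46/62) × (2/46) × (18/46) ≈ 0.0126227
Highest score → defect.

defect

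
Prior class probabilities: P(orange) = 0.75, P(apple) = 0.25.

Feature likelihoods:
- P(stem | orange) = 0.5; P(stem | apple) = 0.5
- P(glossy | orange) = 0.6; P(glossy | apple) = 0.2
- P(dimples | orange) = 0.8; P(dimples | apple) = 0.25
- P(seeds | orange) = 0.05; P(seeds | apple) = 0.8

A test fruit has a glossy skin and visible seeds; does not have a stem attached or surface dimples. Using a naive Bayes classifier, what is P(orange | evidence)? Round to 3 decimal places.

0.130

orange: 0.75 × (1−0.5) × 0.6 × (1−0.8) × 0.05 = 0.00225
apple: 0.25 × (1−0.5) × 0.2 × (1−0.25) × 0.8 = 0.015
P(orange | x) = 0.00225 / 0.01725 ≈ 0.130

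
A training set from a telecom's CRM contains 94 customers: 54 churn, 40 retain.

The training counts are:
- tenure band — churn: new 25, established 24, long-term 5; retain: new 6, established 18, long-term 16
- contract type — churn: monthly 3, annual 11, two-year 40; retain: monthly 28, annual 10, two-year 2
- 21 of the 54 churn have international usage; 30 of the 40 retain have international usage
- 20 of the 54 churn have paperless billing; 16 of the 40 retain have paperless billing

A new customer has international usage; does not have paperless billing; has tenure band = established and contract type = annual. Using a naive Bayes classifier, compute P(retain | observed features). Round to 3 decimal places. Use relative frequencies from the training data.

churn: (54/94) × (24/54) × (11/54) × (21/54) × (34/54) ≈ 0.0127348
retain: (40/94) × (18/40) × (10/40) × (30/40) × (24/40) ≈ 0.0215426
P(retain | x) = 0.0215426 / 0.0342774 ≈ 0.628

0.628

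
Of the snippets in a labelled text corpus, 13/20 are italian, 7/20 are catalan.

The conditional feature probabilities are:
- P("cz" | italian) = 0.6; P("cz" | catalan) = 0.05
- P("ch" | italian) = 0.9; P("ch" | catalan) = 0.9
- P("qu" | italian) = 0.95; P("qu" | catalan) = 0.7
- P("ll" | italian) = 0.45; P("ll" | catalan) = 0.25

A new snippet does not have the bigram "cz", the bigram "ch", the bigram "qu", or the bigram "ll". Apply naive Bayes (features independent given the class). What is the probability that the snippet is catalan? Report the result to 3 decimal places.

italian: 0.65 × (1−0.6) × (1−0.9) × (1−0.95) × (1−0.45) = 0.000715
catalan: 0.35 × (1−0.05) × (1−0.9) × (1−0.7) × (1−0.25) = 0.00748125
P(catalan | x) = 0.00748125 / 0.00819625 ≈ 0.913

0.913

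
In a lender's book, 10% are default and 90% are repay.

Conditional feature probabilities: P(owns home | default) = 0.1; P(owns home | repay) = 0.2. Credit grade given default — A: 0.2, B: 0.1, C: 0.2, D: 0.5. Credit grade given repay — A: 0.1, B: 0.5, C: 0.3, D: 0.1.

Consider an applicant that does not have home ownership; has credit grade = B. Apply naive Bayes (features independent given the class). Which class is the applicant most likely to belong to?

default: 0.1 × (1−0.1) × 0.1 = 0.009
repay: 0.9 × (1−0.2) × 0.5 = 0.36
Highest score → repay.

repay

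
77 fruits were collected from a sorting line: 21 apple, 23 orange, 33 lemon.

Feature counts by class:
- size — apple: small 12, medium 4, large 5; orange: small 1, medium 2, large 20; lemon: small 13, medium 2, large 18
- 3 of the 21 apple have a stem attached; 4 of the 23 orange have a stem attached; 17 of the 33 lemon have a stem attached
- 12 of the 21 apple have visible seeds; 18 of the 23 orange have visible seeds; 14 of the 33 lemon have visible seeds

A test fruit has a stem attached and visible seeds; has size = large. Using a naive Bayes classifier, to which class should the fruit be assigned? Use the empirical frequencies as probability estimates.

lemon

apple: (21/77) × (5/21) × (3/21) × (12/21) ≈ 0.00530082
orange: (23/77) × (20/23) × (4/23) × (18/23) ≈ 0.0353522
lemon: (33/77) × (18/33) × (17/33) × (14/33) ≈ 0.0510894
Highest score → lemon.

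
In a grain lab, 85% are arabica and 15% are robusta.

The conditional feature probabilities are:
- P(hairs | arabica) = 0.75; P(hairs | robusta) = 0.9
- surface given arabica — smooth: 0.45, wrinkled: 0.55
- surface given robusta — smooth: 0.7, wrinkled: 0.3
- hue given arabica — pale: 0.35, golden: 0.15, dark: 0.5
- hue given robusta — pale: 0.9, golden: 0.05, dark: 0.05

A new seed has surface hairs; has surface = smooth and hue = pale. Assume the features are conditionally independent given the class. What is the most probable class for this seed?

arabica

arabica: 0.85 × 0.75 × 0.45 × 0.35 = 0.10040625
robusta: 0.15 × 0.9 × 0.7 × 0.9 = 0.08505
Highest score → arabica.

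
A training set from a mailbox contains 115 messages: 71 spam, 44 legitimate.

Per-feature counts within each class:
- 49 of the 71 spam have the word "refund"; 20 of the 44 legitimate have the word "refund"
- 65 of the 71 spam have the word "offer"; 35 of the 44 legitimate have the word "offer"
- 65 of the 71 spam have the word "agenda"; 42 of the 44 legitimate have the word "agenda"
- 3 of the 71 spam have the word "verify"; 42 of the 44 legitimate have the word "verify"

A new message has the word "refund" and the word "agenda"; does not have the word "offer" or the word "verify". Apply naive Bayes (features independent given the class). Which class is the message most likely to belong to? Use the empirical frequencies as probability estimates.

spam: (71/115) × (49/71) × (6/71) × (65/71) × (68/71) ≈ 0.0315716
legitimate: (44/115) × (20/44) × (9/44) × (42/44) × (2/44) ≈ 0.00154346
Highest score → spam.

spam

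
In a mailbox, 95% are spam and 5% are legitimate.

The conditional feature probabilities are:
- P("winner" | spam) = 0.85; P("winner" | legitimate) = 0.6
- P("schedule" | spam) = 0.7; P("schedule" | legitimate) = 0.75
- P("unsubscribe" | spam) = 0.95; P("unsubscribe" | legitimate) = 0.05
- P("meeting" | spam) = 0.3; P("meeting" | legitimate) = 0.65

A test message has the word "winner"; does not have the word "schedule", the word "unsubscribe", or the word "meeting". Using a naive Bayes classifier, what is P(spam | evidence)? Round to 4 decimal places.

spam: 0.95 × 0.85 × (1−0.7) × (1−0.95) × (1−0.3) = 0.00847875
legitimate: 0.05 × 0.6 × (1−0.75) × (1−0.05) × (1−0.65) = 0.00249375
P(spam | x) = 0.00847875 / 0.0109725 ≈ 0.7727

0.7727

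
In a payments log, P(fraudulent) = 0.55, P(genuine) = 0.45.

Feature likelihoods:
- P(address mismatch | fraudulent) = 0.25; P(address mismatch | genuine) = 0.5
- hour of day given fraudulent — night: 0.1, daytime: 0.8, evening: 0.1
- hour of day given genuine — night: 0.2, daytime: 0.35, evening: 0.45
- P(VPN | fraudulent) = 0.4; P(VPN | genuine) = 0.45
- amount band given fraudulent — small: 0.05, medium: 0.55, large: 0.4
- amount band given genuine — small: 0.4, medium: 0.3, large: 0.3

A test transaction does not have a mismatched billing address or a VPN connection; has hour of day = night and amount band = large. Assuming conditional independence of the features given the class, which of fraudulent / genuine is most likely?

fraudulent

fraudulent: 0.55 × (1−0.25) × 0.1 × (1−0.4) × 0.4 = 0.0099
genuine: 0.45 × (1−0.5) × 0.2 × (1−0.45) × 0.3 = 0.007425
Highest score → fraudulent.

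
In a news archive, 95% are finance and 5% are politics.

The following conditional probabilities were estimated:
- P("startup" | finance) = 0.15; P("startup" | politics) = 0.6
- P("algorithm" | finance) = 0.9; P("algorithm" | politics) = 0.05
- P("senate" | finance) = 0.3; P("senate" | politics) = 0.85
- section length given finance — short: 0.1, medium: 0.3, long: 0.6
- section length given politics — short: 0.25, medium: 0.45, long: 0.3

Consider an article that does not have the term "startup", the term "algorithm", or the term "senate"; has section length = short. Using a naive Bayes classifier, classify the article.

finance

finance: 0.95 × (1−0.15) × (1−0.9) × (1−0.3) × 0.1 = 0.0056525
politics: 0.05 × (1−0.6) × (1−0.05) × (1−0.85) × 0.25 = 0.0007125
Highest score → finance.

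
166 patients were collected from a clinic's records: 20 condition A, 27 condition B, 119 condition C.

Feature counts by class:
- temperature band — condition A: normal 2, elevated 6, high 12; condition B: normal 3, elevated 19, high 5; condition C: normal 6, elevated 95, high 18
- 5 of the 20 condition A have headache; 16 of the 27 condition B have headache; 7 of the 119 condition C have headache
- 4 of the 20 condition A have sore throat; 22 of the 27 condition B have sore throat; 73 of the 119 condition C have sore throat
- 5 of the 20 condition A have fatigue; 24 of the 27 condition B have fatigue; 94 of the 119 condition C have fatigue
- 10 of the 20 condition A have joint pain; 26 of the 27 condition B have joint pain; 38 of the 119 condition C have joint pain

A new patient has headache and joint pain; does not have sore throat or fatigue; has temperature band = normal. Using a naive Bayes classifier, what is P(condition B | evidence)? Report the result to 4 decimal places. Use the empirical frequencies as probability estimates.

condition A: (20/166) × (2/20) × (5/20) × (16/20) × (15/20) × (10/20) ≈ 0.000903614
condition B: (27/166) × (3/27) × (16/27) × (5/27) × (3/27) × (26/27) ≈ 0.000212199
condition C: (119/166) × (6/119) × (7/119) × (46/119) × (25/119) × (38/119) ≈ 0.0000551359
P(condition B | x) = 0.000212199 / 0.0011709489 ≈ 0.1812

0.1812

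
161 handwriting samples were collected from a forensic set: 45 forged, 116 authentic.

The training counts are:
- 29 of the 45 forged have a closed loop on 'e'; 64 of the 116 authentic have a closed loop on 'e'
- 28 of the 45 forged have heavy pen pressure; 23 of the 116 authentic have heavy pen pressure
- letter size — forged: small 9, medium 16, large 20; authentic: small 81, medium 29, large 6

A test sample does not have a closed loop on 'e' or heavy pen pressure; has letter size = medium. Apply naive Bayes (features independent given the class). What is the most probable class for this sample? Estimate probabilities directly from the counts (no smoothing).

authentic

forged: (45/161) × (16/45) × (17/45) × (16/45) ≈ 0.0133487
authentic: (116/161) × (52/116) × (93/116) × (29/116) ≈ 0.0647355
Highest score → authentic.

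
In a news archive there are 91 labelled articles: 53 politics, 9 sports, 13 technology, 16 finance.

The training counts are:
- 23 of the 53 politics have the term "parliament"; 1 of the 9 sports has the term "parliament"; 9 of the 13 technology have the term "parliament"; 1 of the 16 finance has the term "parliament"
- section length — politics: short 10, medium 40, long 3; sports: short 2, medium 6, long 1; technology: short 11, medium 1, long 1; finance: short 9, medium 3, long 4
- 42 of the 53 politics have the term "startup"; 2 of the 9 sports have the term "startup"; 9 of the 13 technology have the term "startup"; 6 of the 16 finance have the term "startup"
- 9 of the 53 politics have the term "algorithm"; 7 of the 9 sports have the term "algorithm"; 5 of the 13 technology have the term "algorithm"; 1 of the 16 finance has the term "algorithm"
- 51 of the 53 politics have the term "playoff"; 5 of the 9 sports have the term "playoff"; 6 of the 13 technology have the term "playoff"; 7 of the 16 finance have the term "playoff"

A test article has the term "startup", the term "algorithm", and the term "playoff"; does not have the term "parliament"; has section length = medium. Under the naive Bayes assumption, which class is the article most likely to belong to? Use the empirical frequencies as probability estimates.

politics

politics: (53/91) × (30/53) × (40/53) × (42/53) × (9/53) × (51/53) ≈ 0.032218
sports: (9/91) × (8/9) × (6/9) × (2/9) × (7/9) × (5/9) ≈ 0.00562766
technology: (13/91) × (4/13) × (1/13) × (9/13) × (5/13) × (6/13) ≈ 0.000415536
finance: (16/91) × (15/16) × (3/16) × (6/16) × (1/16) × (7/16) ≈ 0.000316913
Highest score → politics.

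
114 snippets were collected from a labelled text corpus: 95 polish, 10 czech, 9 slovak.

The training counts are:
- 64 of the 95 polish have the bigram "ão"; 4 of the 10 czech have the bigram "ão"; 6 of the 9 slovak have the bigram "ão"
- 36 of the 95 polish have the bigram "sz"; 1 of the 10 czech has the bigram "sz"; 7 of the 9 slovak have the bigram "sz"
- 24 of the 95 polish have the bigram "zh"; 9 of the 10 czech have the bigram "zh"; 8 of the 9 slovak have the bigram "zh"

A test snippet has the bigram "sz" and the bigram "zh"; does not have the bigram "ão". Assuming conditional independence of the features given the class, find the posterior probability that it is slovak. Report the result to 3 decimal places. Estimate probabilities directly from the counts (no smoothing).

0.372

polish: (95/114) × (31/95) × (36/95) × (24/95) ≈ 0.0260329
czech: (10/114) × (6/10) × (1/10) × (9/10) ≈ 0.00473684
slovak: (9/114) × (3/9) × (7/9) × (8/9) ≈ 0.0181936
P(slovak | x) = 0.0181936 / 0.04896334 ≈ 0.372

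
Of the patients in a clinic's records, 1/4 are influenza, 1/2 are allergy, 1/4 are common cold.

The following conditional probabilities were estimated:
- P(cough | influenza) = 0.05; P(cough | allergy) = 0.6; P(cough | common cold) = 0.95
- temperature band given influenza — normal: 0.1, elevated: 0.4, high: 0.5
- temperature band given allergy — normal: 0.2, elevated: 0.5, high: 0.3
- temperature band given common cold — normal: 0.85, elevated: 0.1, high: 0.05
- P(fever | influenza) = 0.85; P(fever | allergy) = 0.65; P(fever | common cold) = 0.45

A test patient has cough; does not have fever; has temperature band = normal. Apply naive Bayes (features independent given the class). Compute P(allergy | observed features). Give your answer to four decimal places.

influenza: 0.25 × 0.05 × 0.1 × (1−0.85) = 0.0001875
allergy: 0.5 × 0.6 × 0.2 × (1−0.65) = 0.021
common cold: 0.25 × 0.95 × 0.85 × (1−0.45) = 0.11103125
P(allergy | x) = 0.021 / 0.13221875 ≈ 0.1588

0.1588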